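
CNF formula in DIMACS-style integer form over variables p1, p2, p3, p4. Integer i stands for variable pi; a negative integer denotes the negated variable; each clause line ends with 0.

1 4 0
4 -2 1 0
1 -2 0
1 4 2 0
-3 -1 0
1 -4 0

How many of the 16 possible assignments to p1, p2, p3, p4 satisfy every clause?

4

Satisfying assignments:
  p1=T p2=F p3=F p4=F
  p1=T p2=F p3=F p4=T
  p1=T p2=T p3=F p4=F
  p1=T p2=T p3=F p4=T
Count: 4.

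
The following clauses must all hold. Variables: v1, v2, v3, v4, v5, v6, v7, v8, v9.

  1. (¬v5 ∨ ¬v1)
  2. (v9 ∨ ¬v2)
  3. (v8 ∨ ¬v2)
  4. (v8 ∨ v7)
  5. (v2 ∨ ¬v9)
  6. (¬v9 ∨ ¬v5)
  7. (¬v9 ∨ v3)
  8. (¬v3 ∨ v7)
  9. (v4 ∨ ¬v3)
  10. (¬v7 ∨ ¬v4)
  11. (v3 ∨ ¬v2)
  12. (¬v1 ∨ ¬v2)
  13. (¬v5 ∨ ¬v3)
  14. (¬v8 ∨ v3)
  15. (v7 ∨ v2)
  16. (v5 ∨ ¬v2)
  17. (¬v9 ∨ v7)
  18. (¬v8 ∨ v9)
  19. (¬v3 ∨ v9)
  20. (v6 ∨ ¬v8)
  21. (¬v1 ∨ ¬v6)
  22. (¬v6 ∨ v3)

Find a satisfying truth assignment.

v1=0, v2=0, v3=0, v4=0, v5=1, v6=0, v7=1, v8=0, v9=0

v1 occurs only negated in the remaining clauses — set v1 = False.
Try v2 = False.
  then v9 is forced to False.
  then v7 is forced to True.
  then v4 is forced to False.
  then v3 is forced to False.
  then v8 is forced to False.
  then v6 is forced to False.
v5 is now unconstrained; take v5 = True.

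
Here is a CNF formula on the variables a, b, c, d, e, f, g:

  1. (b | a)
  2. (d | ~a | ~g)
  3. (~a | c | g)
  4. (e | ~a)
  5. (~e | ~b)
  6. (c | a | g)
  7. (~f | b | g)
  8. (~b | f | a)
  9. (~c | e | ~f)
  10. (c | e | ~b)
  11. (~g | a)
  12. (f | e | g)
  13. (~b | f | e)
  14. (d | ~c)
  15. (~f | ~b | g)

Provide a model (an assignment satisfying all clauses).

a = True  b = False  c = False  d = True  e = True  f = False  g = True

d occurs only positively in the remaining clauses — set d = True.
Branch on a: take a = True.
  then e is forced to True.
  then b is forced to False.
Branch on c: take c = False.
  then g is forced to True.
f is now unconstrained; take f = False.
Every clause has at least one true literal under this assignment.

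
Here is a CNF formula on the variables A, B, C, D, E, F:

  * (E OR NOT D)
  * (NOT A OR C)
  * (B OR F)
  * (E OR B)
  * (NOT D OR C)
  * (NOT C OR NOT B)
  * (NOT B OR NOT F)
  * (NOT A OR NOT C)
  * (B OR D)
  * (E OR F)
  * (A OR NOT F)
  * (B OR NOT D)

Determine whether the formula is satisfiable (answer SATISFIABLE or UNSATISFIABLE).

SATISFIABLE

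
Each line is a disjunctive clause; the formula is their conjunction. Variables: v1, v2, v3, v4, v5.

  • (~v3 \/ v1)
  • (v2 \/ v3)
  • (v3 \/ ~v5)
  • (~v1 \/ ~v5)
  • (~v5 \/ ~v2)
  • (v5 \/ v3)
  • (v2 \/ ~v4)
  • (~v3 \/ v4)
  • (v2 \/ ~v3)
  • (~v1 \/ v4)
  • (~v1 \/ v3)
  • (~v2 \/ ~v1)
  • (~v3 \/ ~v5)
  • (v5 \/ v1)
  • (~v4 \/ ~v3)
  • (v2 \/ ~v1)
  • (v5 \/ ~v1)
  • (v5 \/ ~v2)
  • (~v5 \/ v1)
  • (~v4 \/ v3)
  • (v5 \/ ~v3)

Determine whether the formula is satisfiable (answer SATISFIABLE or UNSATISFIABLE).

v3 = True:
  propagation gives v1=True, v5=False; an empty clause results — contradiction.
v3 = False:
  propagation gives v2=True, v5=False; an empty clause results — contradiction.
Every branch closes, so no satisfying assignment exists.

UNSATISFIABLE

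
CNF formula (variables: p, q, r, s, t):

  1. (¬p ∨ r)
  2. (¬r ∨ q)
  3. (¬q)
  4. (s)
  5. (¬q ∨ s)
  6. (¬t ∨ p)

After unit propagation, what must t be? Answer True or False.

(¬q) stands alone — q = False.
(q ∨ ¬r): since q = False, the clause reduces to (¬r). r = False.
(¬p ∨ r) with r = False leaves only ¬p, so p = False.
(s) is a unit clause: s = True.
In (¬t ∨ p), p is now false; ¬t must hold, so t = False.

False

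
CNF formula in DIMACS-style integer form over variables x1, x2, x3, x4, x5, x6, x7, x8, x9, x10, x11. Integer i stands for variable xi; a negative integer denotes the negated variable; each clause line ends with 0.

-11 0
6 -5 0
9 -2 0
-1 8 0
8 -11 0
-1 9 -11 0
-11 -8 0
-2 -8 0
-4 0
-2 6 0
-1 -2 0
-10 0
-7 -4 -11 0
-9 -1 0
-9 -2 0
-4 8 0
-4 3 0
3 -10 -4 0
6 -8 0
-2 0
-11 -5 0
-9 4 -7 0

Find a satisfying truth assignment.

x1=1, x2=0, x3=0, x4=0, x5=1, x6=1, x7=1, x8=1, x9=0, x10=0, x11=0

Check each clause:
  1. (~x11) — ~x11 is true.
  2. (~x5 \/ x6) — x6 is true.
  3. (~x2 \/ x9) — ~x2 is true.
  4. (x8 \/ ~x1) — x8 is true.
  5. (x8 \/ ~x11) — x8 is true.
  6. (x9 \/ ~x11 \/ ~x1) — ~x11 is true.
  7. (~x8 \/ ~x11) — ~x11 is true.
  8. (~x8 \/ ~x2) — ~x2 is true.
  9. (~x4) — ~x4 is true.
  10. (x6 \/ ~x2) — x6 is true.
  11. (~x2 \/ ~x1) — ~x2 is true.
  12. (~x10) — ~x10 is true.
  13. (~x11 \/ ~x7 \/ ~x4) — ~x4 is true.
  14. (~x9 \/ ~x1) — ~x9 is true.
  15. (~x2 \/ ~x9) — ~x2 is true.
  16. (~x4 \/ x8) — x8 is true.
  17. (x3 \/ ~x4) — ~x4 is true.
  18. (~x4 \/ ~x10 \/ x3) — ~x4 is true.
  19. (~x8 \/ x6) — x6 is true.
  20. (~x2) — ~x2 is true.
  21. (~x11 \/ ~x5) — ~x11 is true.
  22. (~x9 \/ x4 \/ ~x7) — ~x9 is true.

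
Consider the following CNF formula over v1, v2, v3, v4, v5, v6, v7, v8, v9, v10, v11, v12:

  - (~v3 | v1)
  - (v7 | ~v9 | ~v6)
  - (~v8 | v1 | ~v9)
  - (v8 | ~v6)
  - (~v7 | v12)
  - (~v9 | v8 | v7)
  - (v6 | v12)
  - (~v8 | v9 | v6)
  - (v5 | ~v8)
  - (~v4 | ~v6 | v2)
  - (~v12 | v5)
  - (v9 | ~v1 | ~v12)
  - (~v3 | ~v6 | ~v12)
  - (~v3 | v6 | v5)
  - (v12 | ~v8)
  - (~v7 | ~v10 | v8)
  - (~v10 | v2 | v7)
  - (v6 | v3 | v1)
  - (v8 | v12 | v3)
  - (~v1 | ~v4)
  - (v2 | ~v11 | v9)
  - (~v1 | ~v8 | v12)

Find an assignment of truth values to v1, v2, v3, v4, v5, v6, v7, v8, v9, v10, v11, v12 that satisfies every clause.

Pure literal: v2 appears only positively; assign v2 = True.
v4 occurs only negated in the remaining clauses — set v4 = False.
Branch on v1: take v1 = True.
Set v3 = False and propagate.
Try v5 = True.
For the remaining variables, v6 = False, v7 = True, v8 = False, v9 = True, v10 = False, v11 = False, v12 = True works.
Every clause has at least one true literal under this assignment.

v1=True  v2=True  v3=False  v4=False  v5=True  v6=False  v7=True  v8=False  v9=True  v10=False  v11=False  v12=True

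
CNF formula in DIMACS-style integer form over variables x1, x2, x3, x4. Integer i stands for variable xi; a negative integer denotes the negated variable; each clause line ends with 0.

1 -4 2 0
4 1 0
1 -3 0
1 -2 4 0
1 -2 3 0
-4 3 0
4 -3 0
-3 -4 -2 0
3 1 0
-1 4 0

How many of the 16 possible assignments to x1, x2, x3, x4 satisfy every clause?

Satisfying assignments:
  x1=1 x2=0 x3=1 x4=1
Count: 1.

1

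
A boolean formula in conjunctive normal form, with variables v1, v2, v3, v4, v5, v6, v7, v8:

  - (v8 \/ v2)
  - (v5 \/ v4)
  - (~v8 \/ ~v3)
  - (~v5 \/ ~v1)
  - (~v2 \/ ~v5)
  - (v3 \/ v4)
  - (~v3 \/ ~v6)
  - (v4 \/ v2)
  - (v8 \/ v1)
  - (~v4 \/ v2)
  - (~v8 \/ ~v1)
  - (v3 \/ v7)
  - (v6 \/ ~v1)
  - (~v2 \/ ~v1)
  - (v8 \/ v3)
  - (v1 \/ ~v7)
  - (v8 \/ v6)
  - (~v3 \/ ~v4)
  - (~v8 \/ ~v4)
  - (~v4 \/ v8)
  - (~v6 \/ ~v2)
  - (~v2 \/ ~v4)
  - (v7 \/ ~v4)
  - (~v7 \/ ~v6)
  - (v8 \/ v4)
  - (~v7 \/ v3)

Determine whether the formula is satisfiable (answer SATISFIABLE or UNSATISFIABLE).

v4 = True:
  propagation gives v2=True; an empty clause results — contradiction.
v4 = False:
  propagation gives v5=True, v1=False, v2=False; an empty clause results — contradiction.
Every branch closes, so no satisfying assignment exists.

UNSATISFIABLE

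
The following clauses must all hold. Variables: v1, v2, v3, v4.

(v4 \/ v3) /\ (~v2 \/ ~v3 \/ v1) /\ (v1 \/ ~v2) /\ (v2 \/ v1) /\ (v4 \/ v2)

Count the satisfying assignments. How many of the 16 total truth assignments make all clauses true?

5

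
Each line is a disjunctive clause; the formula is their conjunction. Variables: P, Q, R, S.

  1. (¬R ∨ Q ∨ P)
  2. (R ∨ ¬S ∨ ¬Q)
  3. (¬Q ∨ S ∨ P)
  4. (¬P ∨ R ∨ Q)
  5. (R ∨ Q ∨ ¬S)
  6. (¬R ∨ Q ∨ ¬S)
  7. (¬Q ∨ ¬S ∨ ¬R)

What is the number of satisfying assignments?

4

Satisfying assignments:
  P=0 Q=0 R=0 S=0
  P=1 Q=0 R=1 S=0
  P=1 Q=1 R=0 S=0
  P=1 Q=1 R=1 S=0
Count: 4.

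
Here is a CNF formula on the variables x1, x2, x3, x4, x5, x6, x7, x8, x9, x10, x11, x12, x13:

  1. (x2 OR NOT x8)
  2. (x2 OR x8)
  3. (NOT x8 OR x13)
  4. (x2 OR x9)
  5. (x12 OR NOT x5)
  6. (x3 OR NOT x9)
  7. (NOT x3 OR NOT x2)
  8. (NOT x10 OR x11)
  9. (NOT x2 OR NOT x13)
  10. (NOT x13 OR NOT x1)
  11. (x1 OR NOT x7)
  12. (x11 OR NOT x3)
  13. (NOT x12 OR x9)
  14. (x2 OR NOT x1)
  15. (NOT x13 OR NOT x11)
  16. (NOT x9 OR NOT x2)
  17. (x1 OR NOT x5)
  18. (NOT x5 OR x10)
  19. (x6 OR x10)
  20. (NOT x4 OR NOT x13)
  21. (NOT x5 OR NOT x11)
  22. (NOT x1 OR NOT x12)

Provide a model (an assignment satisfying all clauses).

x1 = True, x2 = True, x3 = False, x4 = False, x5 = False, x6 = True, x7 = True, x8 = False, x9 = False, x10 = False, x11 = True, x12 = False, x13 = False

Pure literal: x4 appears only negated; assign x4 = False.
Pure literal: x5 appears only negated; assign x5 = False.
Set x1 = True and propagate.
  then x13 is forced to False.
  then x8 is forced to False.
  then x2 is forced to True.
  then x3 is forced to False.
  then x9 is forced to False.
  then x12 is forced to False.
Set x6 = True and propagate.
Branch on x10: take x10 = False.
x7, x11 are now unconstrained; take x7 = True, x11 = True.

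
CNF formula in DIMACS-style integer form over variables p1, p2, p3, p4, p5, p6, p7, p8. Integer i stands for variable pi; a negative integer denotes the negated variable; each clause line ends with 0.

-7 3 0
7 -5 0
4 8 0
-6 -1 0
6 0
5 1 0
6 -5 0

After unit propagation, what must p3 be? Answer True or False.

True

Unit clause (p6) sets p6 = True.
From (~p1 | ~p6) and p6 = True: p1 = False.
From (p5 | p1) and p1 = False: p5 = True.
From (~p5 | p7) and p5 = True: p7 = True.
(~p7 | p3): since p7 = True, the clause reduces to (p3). p3 = True.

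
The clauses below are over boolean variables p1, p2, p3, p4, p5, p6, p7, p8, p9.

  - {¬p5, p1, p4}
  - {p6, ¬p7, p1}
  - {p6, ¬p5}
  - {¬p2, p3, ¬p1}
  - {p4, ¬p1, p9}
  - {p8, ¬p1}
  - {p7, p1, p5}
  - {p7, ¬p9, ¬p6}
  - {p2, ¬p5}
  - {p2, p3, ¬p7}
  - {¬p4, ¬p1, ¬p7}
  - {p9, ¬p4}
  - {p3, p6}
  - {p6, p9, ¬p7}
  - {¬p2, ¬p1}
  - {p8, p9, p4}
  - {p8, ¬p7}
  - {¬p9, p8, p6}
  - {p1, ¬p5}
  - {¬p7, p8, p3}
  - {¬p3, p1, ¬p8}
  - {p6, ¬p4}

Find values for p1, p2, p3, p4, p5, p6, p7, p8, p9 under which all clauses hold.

p1 = True, p2 = False, p3 = True, p4 = False, p5 = False, p6 = False, p7 = True, p8 = True, p9 = True

Branch on p1: take p1 = True.
  then p8 is forced to True.
  then p2 is forced to False.
  then p5 is forced to False.
The remaining clauses are satisfied by p3 = True, p4 = False, p6 = False, p7 = True, p9 = True.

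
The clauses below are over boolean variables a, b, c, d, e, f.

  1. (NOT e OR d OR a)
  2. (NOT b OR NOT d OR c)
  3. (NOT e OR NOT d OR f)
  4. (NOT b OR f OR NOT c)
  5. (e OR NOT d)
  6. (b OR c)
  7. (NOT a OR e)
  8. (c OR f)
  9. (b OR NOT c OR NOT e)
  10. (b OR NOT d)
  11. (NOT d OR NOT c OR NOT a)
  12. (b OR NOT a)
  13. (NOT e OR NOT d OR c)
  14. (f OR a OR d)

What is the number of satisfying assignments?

6

Satisfying assignments:
  a=F b=F c=T d=F e=F f=T
  a=F b=T c=F d=F e=F f=T
  a=F b=T c=T d=F e=F f=T
  a=F b=T c=T d=T e=T f=T
  a=T b=T c=F d=F e=T f=T
  a=T b=T c=T d=F e=T f=T
Count: 6.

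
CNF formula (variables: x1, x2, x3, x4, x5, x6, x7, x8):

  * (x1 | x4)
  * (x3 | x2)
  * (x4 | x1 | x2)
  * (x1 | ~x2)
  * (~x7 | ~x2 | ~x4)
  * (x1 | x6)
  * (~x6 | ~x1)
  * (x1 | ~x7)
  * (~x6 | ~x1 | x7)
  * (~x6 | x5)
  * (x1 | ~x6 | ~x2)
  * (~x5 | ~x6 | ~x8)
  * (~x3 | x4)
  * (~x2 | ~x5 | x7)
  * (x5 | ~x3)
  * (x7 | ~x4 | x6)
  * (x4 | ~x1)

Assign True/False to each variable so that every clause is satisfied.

x1=True  x2=False  x3=True  x4=True  x5=True  x6=False  x7=True  x8=False

x8 occurs only negated in the remaining clauses — set x8 = False.
Try x1 = True.
  then x6 is forced to False.
  then x4 is forced to True.
  then x7 is forced to True.
  then x2 is forced to False.
  then x3 is forced to True.
  then x5 is forced to True.
Check each clause:
  1. (x1 | x4) — x1 is true.
  2. (x3 | x2) — x3 is true.
  3. (x4 | x2 | x1) — x1 is true.
  4. (x1 | ~x2) — x1 is true.
  5. (~x7 | ~x4 | ~x2) — ~x2 is true.
  6. (x6 | x1) — x1 is true.
  7. (~x1 | ~x6) — ~x6 is true.
  8. (~x7 | x1) — x1 is true.
  9. (x7 | ~x6 | ~x1) — ~x6 is true.
  10. (x5 | ~x6) — ~x6 is true.
  11. (~x6 | ~x2 | x1) — x1 is true.
  12. (~x5 | ~x8 | ~x6) — ~x8 is true.
  13. (x4 | ~x3) — x4 is true.
  14. (~x5 | ~x2 | x7) — ~x2 is true.
  15. (x5 | ~x3) — x5 is true.
  16. (x6 | x7 | ~x4) — x7 is true.
  17. (x4 | ~x1) — x4 is true.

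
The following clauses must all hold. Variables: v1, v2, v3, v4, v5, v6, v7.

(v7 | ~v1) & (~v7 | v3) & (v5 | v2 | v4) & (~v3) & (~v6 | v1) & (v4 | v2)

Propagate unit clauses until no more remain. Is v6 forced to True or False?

False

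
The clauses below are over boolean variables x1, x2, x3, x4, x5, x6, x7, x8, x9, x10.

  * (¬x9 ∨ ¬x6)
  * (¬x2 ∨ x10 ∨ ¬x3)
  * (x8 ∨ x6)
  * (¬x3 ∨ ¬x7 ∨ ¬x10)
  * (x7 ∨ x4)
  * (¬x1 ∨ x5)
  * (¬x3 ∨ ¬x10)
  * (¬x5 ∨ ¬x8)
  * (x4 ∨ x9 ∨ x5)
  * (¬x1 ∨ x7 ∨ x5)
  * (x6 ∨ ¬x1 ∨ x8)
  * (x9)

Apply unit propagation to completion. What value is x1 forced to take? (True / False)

False

(x9) is a unit clause: x9 = True.
In (¬x9 ∨ ¬x6), ¬x9 is now false; ¬x6 must hold, so x6 = False.
(x6 ∨ x8): since x6 = False, the clause reduces to (x8). x8 = True.
In (¬x5 ∨ ¬x8), ¬x8 is now false; ¬x5 must hold, so x5 = False.
In (x5 ∨ ¬x1), x5 is now false; ¬x1 must hold, so x1 = False.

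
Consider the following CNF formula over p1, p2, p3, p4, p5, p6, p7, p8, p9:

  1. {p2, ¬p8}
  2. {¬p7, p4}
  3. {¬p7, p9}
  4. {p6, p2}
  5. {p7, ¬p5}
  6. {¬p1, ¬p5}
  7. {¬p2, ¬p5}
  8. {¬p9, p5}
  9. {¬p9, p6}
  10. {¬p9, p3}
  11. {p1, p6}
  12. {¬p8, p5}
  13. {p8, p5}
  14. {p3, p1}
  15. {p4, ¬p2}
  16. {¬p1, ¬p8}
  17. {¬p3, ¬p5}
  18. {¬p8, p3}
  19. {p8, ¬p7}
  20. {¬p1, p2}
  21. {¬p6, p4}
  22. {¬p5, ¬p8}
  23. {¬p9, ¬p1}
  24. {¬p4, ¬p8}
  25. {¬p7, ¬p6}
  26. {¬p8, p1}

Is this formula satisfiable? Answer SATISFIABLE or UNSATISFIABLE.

p8 = True:
  propagation gives p2=True, p5=False; an empty clause results — contradiction.
p8 = False:
  propagation gives p5=True, p7=True; an empty clause results — contradiction.
Every branch closes, so no satisfying assignment exists.

UNSATISFIABLE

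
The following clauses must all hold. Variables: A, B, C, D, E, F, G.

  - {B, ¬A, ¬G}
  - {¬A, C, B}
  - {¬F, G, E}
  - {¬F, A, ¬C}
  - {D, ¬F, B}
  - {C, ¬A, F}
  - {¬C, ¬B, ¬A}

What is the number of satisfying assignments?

52

Split on A, then B.
  A=1, B=1: D free; 3 ways for (C,E,F,G) × 2^1 = 6.
  A=1, B=0: 5 of the 32 assignments to (C,D,E,F,G) work.
  A=0, B=1: D free; 11 ways for (C,E,F,G) × 2^1 = 22.
  A=0, B=0: 19 of the 32 assignments to (C,D,E,F,G) work.
Total: 6 + 5 + 22 + 19 = 52.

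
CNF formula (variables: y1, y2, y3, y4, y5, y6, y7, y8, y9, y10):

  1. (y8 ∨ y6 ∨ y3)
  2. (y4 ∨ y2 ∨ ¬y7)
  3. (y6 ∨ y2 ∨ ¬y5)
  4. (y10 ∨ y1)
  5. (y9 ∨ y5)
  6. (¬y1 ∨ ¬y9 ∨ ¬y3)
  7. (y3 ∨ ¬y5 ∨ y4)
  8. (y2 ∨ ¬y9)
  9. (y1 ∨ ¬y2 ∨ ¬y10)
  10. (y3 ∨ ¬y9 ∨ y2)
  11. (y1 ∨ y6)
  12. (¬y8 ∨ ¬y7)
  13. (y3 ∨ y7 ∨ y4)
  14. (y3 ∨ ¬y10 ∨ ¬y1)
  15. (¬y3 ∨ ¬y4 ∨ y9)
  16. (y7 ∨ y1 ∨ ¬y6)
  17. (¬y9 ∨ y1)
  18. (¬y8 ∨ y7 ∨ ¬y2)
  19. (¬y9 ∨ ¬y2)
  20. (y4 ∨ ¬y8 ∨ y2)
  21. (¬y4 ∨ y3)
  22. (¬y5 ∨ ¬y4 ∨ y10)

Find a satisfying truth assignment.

y1=T, y2=T, y3=T, y4=F, y5=T, y6=F, y7=F, y8=F, y9=F, y10=F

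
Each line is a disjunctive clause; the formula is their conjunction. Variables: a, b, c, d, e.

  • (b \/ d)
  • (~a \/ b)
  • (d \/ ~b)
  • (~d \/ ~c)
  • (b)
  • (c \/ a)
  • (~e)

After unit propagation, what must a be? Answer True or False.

True

(b) stands alone — b = True.
From (d \/ ~b) and b = True: d = True.
In (~d \/ ~c), ~d is now false; ~c must hold, so c = False.
From (c \/ a) and c = False: a = True.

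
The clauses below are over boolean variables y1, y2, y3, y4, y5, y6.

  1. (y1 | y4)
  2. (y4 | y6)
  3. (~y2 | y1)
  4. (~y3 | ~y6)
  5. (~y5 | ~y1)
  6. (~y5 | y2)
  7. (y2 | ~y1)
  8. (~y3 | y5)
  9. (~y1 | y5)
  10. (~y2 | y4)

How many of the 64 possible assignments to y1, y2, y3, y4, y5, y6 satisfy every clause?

2

Satisfying assignments:
  y1=0 y2=0 y3=0 y4=1 y5=0 y6=0
  y1=0 y2=0 y3=0 y4=1 y5=0 y6=1
Count: 2.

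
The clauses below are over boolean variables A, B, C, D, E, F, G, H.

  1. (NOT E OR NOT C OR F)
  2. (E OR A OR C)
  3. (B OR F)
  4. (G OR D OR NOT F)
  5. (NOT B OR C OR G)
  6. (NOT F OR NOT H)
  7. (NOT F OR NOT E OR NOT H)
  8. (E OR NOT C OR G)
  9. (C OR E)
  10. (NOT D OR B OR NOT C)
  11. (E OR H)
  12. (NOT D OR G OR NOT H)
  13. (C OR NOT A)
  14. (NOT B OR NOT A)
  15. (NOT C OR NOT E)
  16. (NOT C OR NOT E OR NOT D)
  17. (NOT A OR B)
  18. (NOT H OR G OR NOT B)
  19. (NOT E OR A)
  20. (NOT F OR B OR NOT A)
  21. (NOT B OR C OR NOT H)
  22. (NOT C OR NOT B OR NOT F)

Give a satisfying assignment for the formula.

A=F  B=T  C=T  D=T  E=F  F=F  G=T  H=T

Pure literal: G appears only positively; assign G = True.
Try A = False.
  then E is forced to False.
  then C is forced to True.
  then H is forced to True.
  then F is forced to False.
  then B is forced to True.
D is now unconstrained; take D = True.
Check each clause:
  1. (NOT E OR F OR NOT C) — NOT E is true.
  2. (E OR A OR C) — C is true.
  3. (B OR F) — B is true.
  4. (D OR G OR NOT F) — NOT F is true.
  5. (C OR G OR NOT B) — C is true.
  6. (NOT F OR NOT H) — NOT F is true.
  7. (NOT F OR NOT E OR NOT H) — NOT F is true.
  8. (G OR NOT C OR E) — G is true.
  9. (C OR E) — C is true.
  10. (NOT C OR NOT D OR B) — B is true.
  11. (H OR E) — H is true.
  12. (NOT D OR G OR NOT H) — G is true.
  13. (NOT A OR C) — C is true.
  14. (NOT B OR NOT A) — NOT A is true.
  15. (NOT E OR NOT C) — NOT E is true.
  16. (NOT D OR NOT C OR NOT E) — NOT E is true.
  17. (B OR NOT A) — B is true.
  18. (NOT H OR G OR NOT B) — G is true.
  19. (A OR NOT E) — NOT E is true.
  20. (NOT A OR NOT F OR B) — NOT F is true.
  21. (NOT B OR C OR NOT H) — C is true.
  22. (NOT C OR NOT F OR NOT B) — NOT F is true.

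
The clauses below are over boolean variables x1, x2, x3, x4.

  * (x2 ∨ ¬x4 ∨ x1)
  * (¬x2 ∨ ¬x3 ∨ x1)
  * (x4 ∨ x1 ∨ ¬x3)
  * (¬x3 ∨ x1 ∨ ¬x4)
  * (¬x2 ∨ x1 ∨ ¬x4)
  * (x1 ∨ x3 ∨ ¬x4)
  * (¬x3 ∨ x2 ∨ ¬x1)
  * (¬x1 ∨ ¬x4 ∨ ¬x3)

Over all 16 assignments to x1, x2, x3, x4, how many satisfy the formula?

7

Satisfying assignments:
  x1=0 x2=0 x3=0 x4=0
  x1=0 x2=1 x3=0 x4=0
  x1=1 x2=0 x3=0 x4=0
  x1=1 x2=0 x3=0 x4=1
  x1=1 x2=1 x3=0 x4=0
  x1=1 x2=1 x3=0 x4=1
  x1=1 x2=1 x3=1 x4=0
That's 7 in total.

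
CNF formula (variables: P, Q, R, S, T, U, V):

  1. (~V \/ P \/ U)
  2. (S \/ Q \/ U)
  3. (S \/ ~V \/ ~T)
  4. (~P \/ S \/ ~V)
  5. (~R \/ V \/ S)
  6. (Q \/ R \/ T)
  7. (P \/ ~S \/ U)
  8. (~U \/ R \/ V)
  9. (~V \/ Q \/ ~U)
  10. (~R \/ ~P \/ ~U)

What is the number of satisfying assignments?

30

Split on U, then V.
  U=T, V=T: 8 of the 32 assignments to (P,Q,R,S,T) work.
  U=T, V=F: remaining (P,Q,R,S,T) ∈ {(F,F,T,T,F); (F,F,T,T,T); (F,T,T,T,F); (F,T,T,T,T)} — 4.
  U=F, V=T: 7 of the 32 assignments to (P,Q,R,S,T) work.
  U=F, V=F: 11 of the 32 assignments to (P,Q,R,S,T) work.
Total: 8 + 4 + 7 + 11 = 30.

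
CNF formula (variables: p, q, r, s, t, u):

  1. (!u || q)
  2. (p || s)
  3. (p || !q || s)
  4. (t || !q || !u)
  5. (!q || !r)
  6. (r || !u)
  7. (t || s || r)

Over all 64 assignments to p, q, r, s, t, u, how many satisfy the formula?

16

Split on q, then r.
  q=1, r=1: a clause becomes empty — 0.
  q=1, r=0: 5 of the 16 assignments to (p,s,t,u) work.
  q=0, r=1: t free; 3 ways for (p,s,u) × 2^1 = 6.
  q=0, r=0: 5 of the 16 assignments to (p,s,t,u) work.
Total: 0 + 5 + 6 + 5 = 16.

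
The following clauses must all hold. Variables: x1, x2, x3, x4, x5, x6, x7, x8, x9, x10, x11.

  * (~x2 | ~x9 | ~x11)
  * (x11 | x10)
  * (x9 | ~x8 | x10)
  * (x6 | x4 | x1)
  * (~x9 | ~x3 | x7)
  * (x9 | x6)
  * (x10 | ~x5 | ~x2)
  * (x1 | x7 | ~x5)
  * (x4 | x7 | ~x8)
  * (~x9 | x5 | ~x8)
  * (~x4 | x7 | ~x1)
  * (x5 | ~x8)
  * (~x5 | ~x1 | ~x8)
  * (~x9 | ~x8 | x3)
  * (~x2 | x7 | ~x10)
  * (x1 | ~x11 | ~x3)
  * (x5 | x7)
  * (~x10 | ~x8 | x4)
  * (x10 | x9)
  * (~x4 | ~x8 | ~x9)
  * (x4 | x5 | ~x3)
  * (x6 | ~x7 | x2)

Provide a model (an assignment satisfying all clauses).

x1 = F, x2 = T, x3 = T, x4 = T, x5 = T, x6 = T, x7 = T, x8 = F, x9 = F, x10 = T, x11 = F

Pure literal: x6 appears only positively; assign x6 = True.
x8 occurs only negated in the remaining clauses — set x8 = False.
Branch on x1: take x1 = False.
For the remaining variables, x2 = True, x3 = True, x4 = True, x5 = True, x7 = True, x9 = False, x10 = True, x11 = False works.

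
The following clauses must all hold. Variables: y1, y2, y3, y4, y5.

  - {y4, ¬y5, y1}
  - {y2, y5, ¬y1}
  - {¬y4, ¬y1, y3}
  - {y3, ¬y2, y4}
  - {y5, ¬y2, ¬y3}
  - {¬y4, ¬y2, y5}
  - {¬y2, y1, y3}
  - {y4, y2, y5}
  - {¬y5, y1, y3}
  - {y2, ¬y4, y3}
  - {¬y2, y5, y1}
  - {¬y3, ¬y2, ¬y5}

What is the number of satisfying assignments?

5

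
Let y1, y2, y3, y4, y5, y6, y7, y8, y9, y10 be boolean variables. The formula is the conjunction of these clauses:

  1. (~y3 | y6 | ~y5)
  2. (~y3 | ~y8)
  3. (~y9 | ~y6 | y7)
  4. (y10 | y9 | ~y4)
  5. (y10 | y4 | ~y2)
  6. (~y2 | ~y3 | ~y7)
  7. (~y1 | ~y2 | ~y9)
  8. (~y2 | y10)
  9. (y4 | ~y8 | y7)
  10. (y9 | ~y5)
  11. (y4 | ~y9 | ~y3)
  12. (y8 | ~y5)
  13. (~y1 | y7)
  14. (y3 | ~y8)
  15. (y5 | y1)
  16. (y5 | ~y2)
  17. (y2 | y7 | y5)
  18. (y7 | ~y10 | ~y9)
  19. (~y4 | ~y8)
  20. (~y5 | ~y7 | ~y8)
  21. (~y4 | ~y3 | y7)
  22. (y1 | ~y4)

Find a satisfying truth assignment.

y1=T  y2=F  y3=T  y4=F  y5=F  y6=F  y7=T  y8=F  y9=F  y10=F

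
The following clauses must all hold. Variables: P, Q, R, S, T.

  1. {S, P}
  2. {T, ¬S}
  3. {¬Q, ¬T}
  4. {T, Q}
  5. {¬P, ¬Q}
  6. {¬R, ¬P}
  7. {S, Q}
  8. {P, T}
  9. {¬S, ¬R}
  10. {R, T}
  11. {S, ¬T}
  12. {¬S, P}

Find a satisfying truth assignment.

P=T, Q=F, R=F, S=T, T=T

Set P = True and propagate.
  then Q is forced to False.
  then T is forced to True.
  then R is forced to False.
  then S is forced to True.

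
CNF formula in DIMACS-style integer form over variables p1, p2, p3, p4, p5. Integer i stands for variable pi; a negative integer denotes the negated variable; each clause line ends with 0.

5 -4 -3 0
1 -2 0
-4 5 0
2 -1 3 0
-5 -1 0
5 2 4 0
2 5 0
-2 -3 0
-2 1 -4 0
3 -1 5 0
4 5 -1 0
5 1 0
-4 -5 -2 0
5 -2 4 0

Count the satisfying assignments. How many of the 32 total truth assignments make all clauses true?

Satisfying assignments:
  p1=F p2=F p3=F p4=F p5=T
  p1=F p2=F p3=F p4=T p5=T
  p1=F p2=F p3=T p4=F p5=T
  p1=F p2=F p3=T p4=T p5=T
Count: 4.

4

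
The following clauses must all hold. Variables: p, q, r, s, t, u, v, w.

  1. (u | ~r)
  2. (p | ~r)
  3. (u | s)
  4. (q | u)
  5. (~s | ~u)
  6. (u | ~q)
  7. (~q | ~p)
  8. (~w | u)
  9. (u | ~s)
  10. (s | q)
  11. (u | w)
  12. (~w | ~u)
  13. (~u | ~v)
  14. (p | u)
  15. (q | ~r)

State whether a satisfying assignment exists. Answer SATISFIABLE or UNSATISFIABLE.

Pure literal: r appears only negated; assign r = False.
v occurs only negated in the remaining clauses — set v = False.
Set p = False and propagate.
  then u is forced to True.
  then s is forced to False.
  then q is forced to True.
  then w is forced to False.
t is now unconstrained; take t = False.
So p = 0, q = 1, r = 0, s = 0, t = 0, u = 1, v = 0, w = 0 is a satisfying assignment.

SATISFIABLE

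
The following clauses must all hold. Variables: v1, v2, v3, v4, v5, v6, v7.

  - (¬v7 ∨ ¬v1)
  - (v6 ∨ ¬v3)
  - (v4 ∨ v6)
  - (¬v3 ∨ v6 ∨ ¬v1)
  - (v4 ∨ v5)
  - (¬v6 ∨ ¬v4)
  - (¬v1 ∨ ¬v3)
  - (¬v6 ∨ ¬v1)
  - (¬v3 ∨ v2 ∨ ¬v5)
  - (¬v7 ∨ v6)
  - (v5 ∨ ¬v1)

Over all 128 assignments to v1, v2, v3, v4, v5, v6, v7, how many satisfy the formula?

12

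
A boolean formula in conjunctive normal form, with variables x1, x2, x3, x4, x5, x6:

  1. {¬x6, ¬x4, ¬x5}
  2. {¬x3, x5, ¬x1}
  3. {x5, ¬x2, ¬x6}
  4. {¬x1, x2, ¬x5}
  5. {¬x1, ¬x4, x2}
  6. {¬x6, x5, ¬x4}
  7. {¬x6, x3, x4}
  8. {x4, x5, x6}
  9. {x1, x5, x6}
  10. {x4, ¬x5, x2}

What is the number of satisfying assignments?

14

Split on x5, then x4.
  x5=T, x4=T: x3 free; 3 ways for (x1,x2,x6) × 2^1 = 6.
  x5=T, x4=F: x1 free; 3 ways for (x2,x3,x6) × 2^1 = 6.
  x5=F, x4=T: remaining (x1,x2,x3,x6) ∈ {(T,T,F,F)} — 1.
  x5=F, x4=F: remaining (x1,x2,x3,x6) ∈ {(F,F,T,T)} — 1.
Total: 6 + 6 + 1 + 1 = 14.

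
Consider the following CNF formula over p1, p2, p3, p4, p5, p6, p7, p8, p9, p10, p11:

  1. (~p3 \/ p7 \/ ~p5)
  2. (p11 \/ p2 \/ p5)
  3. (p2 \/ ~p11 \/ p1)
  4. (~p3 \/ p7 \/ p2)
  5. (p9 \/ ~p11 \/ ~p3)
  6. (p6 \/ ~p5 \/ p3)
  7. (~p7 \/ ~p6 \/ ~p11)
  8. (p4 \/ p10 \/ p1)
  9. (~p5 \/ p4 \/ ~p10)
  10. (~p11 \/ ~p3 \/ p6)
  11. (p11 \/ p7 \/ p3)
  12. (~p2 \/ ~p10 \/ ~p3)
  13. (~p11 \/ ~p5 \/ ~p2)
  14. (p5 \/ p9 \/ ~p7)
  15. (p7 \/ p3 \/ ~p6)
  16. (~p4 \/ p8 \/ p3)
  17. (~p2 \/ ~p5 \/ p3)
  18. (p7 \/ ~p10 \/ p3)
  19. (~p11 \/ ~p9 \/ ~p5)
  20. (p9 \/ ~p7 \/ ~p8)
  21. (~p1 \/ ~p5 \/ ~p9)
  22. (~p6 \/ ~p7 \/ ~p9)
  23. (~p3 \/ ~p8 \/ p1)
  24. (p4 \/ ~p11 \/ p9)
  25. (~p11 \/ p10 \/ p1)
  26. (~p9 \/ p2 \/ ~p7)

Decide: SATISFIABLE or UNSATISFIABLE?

Try p1 = False.
Try p2 = True.
The remaining clauses are satisfied by p3 = True, p4 = True, p5 = False, p6 = False, p7 = False, p8 = False, p9 = True, p10 = False, p11 = False.
So p1=False  p2=True  p3=True  p4=True  p5=False  p6=False  p7=False  p8=False  p9=True  p10=False  p11=False is a satisfying assignment.

SATISFIABLE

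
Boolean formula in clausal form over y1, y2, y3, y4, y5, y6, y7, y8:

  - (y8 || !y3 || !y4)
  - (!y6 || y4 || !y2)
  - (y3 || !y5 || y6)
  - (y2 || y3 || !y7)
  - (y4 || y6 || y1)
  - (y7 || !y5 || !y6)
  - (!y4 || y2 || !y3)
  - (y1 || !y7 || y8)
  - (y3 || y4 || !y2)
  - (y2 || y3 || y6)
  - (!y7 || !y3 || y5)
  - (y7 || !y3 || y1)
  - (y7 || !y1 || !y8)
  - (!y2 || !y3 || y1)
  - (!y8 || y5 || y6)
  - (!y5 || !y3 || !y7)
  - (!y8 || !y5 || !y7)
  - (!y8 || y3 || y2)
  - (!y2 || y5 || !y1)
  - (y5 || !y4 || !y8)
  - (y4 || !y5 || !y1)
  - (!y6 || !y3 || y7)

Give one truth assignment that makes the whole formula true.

Set y1 = False and propagate.
Set y2 = False and propagate.
The remaining clauses are satisfied by y3 = False, y4 = True, y5 = False, y6 = True, y7 = False, y8 = False.
Every clause has at least one true literal under this assignment.

y1=F, y2=F, y3=F, y4=T, y5=F, y6=T, y7=F, y8=F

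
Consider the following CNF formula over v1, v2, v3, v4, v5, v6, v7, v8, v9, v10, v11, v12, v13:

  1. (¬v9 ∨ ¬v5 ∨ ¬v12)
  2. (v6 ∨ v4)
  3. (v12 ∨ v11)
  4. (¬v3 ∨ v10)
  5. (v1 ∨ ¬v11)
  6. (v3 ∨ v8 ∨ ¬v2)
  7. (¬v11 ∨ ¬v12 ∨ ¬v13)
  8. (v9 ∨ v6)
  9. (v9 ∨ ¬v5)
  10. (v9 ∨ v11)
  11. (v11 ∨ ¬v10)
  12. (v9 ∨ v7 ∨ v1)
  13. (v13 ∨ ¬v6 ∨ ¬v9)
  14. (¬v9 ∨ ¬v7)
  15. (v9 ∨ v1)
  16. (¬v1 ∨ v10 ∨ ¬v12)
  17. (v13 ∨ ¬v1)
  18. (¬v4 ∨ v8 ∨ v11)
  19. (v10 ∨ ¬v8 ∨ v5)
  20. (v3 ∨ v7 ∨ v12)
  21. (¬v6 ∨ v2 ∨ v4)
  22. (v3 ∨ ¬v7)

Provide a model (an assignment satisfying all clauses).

v1=1, v2=1, v3=1, v4=0, v5=0, v6=1, v7=0, v8=0, v9=0, v10=1, v11=1, v12=0, v13=1

Check each clause:
  1. (¬v5 ∨ ¬v9 ∨ ¬v12) — ¬v5 is true.
  2. (v6 ∨ v4) — v6 is true.
  3. (v12 ∨ v11) — v11 is true.
  4. (¬v3 ∨ v10) — v10 is true.
  5. (¬v11 ∨ v1) — v1 is true.
  6. (¬v2 ∨ v8 ∨ v3) — v3 is true.
  7. (¬v11 ∨ ¬v13 ∨ ¬v12) — ¬v12 is true.
  8. (v6 ∨ v9) — v6 is true.
  9. (v9 ∨ ¬v5) — ¬v5 is true.
  10. (v11 ∨ v9) — v11 is true.
  11. (¬v10 ∨ v11) — v11 is true.
  12. (v1 ∨ v7 ∨ v9) — v1 is true.
  13. (¬v9 ∨ ¬v6 ∨ v13) — v13 is true.
  14. (¬v7 ∨ ¬v9) — ¬v7 is true.
  15. (v9 ∨ v1) — v1 is true.
  16. (v10 ∨ ¬v12 ∨ ¬v1) — v10 is true.
  17. (v13 ∨ ¬v1) — v13 is true.
  18. (v11 ∨ v8 ∨ ¬v4) — v11 is true.
  19. (¬v8 ∨ v5 ∨ v10) — ¬v8 is true.
  20. (v12 ∨ v3 ∨ v7) — v3 is true.
  21. (v2 ∨ ¬v6 ∨ v4) — v2 is true.
  22. (¬v7 ∨ v3) — ¬v7 is true.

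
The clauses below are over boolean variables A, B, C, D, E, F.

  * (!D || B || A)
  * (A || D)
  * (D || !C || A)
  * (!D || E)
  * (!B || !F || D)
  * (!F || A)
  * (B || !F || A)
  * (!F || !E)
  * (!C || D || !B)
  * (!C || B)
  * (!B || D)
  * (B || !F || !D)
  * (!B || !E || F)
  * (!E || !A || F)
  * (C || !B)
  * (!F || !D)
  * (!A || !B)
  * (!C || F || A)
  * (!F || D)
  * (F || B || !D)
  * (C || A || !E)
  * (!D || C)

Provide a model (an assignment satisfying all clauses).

A=True  B=False  C=False  D=False  E=False  F=False

Check each clause:
  1. (B || !D || A) — A is true.
  2. (D || A) — A is true.
  3. (D || !C || A) — A is true.
  4. (!D || E) — !D is true.
  5. (D || !B || !F) — !F is true.
  6. (A || !F) — A is true.
  7. (!F || A || B) — A is true.
  8. (!F || !E) — !F is true.
  9. (!B || D || !C) — !C is true.
  10. (B || !C) — !C is true.
  11. (D || !B) — !B is true.
  12. (!D || B || !F) — !F is true.
  13. (!B || !E || F) — !E is true.
  14. (!E || !A || F) — !E is true.
  15. (!B || C) — !B is true.
  16. (!D || !F) — !F is true.
  17. (!B || !A) — !B is true.
  18. (F || A || !C) — A is true.
  19. (!F || D) — !F is true.
  20. (F || !D || B) — !D is true.
  21. (!E || A || C) — A is true.
  22. (C || !D) — !D is true.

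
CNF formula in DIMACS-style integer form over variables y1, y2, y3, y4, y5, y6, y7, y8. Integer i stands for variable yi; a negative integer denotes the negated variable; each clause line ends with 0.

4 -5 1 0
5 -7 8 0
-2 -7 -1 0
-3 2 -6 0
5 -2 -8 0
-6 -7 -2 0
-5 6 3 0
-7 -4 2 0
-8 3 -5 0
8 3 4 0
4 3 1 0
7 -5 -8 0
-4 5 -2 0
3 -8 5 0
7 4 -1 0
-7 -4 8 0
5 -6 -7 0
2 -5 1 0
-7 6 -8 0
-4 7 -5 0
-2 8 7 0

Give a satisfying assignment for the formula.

y1 = F, y2 = F, y3 = T, y4 = F, y5 = F, y6 = F, y7 = F, y8 = T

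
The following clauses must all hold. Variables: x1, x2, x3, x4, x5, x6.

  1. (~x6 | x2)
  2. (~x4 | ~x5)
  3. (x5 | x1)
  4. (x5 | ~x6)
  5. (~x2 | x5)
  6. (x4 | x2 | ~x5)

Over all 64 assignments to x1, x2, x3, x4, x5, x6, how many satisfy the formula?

12

Case analysis on x5 and x2:
  x5=T, x2=T: forces x4=F; x1, x3, x6 free → 2^3 = 8.
  x5=T, x2=F: a clause becomes empty — 0.
  x5=F, x2=T: a clause becomes empty — 0.
  x5=F, x2=F: remaining (x1,x3,x4,x6) ∈ {(T,F,F,F); (T,F,T,F); (T,T,F,F); (T,T,T,F)} — 4.
Total: 8 + 0 + 0 + 4 = 12.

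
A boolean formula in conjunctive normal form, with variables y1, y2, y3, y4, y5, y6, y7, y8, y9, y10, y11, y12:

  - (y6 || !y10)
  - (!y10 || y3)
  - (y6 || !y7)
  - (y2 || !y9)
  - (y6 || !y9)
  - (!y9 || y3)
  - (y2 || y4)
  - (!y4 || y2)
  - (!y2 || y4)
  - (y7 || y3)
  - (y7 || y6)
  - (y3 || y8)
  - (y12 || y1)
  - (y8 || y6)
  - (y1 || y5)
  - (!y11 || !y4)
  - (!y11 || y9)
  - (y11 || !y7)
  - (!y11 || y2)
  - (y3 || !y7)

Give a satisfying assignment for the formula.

y1=F, y2=T, y3=T, y4=T, y5=T, y6=T, y7=F, y8=T, y9=F, y10=F, y11=F, y12=T

y3 occurs only positively in the remaining clauses — set y3 = True.
y5 occurs only positively in the remaining clauses — set y5 = True.
Try y1 = False.
  then y12 is forced to True.
The remaining clauses are satisfied by y2 = True, y4 = True, y6 = True, y7 = False, y8 = True, y9 = False, y10 = False, y11 = False.
Every clause has at least one true literal under this assignment.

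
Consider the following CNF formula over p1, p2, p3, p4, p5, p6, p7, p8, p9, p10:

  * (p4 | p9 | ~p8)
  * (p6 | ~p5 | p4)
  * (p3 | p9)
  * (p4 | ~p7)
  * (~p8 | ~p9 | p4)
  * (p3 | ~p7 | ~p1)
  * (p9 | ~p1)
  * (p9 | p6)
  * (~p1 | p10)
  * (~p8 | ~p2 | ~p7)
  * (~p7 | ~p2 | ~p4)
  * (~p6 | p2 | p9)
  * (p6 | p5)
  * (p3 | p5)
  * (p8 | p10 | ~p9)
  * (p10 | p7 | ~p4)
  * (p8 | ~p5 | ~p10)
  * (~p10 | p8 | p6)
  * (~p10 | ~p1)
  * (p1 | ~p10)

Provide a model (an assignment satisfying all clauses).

p1=0, p2=0, p3=0, p4=1, p5=1, p6=1, p7=1, p8=1, p9=1, p10=0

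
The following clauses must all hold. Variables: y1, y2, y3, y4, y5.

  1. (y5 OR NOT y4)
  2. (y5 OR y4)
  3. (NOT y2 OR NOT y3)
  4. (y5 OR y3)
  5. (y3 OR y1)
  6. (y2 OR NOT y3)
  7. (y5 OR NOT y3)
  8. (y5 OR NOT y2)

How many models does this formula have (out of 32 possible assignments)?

Satisfying assignments:
  y1=1 y2=0 y3=0 y4=0 y5=1
  y1=1 y2=0 y3=0 y4=1 y5=1
  y1=1 y2=1 y3=0 y4=0 y5=1
  y1=1 y2=1 y3=0 y4=1 y5=1
Count: 4.

4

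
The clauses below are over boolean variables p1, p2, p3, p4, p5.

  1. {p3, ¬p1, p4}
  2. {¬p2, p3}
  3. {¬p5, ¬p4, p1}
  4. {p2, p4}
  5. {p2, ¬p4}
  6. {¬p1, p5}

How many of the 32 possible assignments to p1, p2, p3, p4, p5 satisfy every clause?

The models are:
  p1=0 p2=1 p3=1 p4=0 p5=0
  p1=0 p2=1 p3=1 p4=0 p5=1
  p1=0 p2=1 p3=1 p4=1 p5=0
  p1=1 p2=1 p3=1 p4=0 p5=1
  p1=1 p2=1 p3=1 p4=1 p5=1
That's 5 in total.

5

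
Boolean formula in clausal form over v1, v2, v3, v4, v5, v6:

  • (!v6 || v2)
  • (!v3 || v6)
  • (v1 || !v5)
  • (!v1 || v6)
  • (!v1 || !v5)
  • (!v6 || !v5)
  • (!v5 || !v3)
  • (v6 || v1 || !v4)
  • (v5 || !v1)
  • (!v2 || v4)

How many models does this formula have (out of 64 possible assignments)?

Satisfying assignments:
  v1=F v2=F v3=F v4=F v5=F v6=F
  v1=F v2=T v3=F v4=T v5=F v6=T
  v1=F v2=T v3=T v4=T v5=F v6=T
Count: 3.

3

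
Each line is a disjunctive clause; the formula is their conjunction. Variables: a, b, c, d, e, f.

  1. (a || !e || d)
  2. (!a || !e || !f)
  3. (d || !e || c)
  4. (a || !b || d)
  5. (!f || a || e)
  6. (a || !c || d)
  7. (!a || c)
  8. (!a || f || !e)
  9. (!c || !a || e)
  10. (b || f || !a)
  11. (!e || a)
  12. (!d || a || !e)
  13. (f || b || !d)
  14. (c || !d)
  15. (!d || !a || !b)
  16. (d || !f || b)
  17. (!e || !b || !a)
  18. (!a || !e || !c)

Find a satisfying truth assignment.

a = 0  b = 0  c = 0  d = 0  e = 0  f = 0

Try a = False.
  then e is forced to False.
  then f is forced to False.
Set b = False and propagate.
  then d is forced to False.
  then c is forced to False.
Every clause has at least one true literal under this assignment.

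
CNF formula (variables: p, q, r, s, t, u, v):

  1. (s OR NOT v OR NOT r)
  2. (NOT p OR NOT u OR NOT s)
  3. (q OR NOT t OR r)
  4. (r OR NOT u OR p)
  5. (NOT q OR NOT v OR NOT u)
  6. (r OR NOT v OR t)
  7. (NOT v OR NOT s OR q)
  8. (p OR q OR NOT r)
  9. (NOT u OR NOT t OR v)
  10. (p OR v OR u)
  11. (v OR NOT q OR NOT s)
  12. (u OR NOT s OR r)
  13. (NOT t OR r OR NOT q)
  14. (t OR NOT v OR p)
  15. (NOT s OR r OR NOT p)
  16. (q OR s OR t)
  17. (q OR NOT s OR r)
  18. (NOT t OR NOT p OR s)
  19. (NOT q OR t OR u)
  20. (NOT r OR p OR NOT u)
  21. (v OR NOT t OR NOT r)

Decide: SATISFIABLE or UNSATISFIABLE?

Branch on p: take p = True.
Try q = True.
For the remaining variables, r = False, s = False, t = False, u = True, v = False works.
Every clause has at least one true literal under this assignment.
So p=T, q=T, r=F, s=F, t=F, u=T, v=F is a satisfying assignment.

SATISFIABLE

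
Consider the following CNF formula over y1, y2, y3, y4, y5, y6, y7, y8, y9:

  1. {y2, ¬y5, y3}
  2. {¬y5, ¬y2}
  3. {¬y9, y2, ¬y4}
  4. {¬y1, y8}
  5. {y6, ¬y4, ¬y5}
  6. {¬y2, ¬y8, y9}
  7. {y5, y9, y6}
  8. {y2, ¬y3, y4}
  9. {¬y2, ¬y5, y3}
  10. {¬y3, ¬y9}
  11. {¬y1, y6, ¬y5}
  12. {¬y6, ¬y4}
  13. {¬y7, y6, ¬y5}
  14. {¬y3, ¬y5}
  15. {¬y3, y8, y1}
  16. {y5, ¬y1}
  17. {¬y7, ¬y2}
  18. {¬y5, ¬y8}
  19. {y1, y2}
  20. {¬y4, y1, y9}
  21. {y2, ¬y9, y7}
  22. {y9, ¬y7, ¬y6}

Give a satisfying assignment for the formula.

y1=F, y2=T, y3=F, y4=T, y5=F, y6=F, y7=F, y8=F, y9=T

Check each clause:
  1. {y3, y2, ¬y5} — y2 is true.
  2. {¬y2, ¬y5} — ¬y5 is true.
  3. {y2, ¬y4, ¬y9} — y2 is true.
  4. {y8, ¬y1} — ¬y1 is true.
  5. {¬y4, y6, ¬y5} — ¬y5 is true.
  6. {¬y8, ¬y2, y9} — ¬y8 is true.
  7. {y5, y6, y9} — y9 is true.
  8. {¬y3, y2, y4} — y2 is true.
  9. {y3, ¬y5, ¬y2} — ¬y5 is true.
  10. {¬y9, ¬y3} — ¬y3 is true.
  11. {¬y5, y6, ¬y1} — ¬y5 is true.
  12. {¬y4, ¬y6} — ¬y6 is true.
  13. {¬y7, ¬y5, y6} — ¬y7 is true.
  14. {¬y5, ¬y3} — ¬y5 is true.
  15. {¬y3, y1, y8} — ¬y3 is true.
  16. {y5, ¬y1} — ¬y1 is true.
  17. {¬y7, ¬y2} — ¬y7 is true.
  18. {¬y5, ¬y8} — ¬y8 is true.
  19. {y2, y1} — y2 is true.
  20. {y9, y1, ¬y4} — y9 is true.
  21. {¬y9, y2, y7} — y2 is true.
  22. {¬y7, y9, ¬y6} — ¬y7 is true.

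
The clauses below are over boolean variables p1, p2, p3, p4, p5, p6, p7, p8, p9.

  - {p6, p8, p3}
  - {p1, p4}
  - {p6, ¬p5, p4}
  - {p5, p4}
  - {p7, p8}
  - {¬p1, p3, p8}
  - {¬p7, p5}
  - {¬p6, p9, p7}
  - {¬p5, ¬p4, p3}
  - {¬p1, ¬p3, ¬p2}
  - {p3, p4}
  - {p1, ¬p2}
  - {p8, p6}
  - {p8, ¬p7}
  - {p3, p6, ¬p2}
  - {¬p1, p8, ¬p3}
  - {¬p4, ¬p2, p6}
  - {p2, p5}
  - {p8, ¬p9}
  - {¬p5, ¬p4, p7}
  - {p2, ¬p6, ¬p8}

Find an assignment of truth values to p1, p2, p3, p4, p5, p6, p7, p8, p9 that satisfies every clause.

p1 = T, p2 = F, p3 = T, p4 = T, p5 = T, p6 = F, p7 = T, p8 = T, p9 = F

Check each clause:
  1. {p8, p3, p6} — p8 is true.
  2. {p1, p4} — p1 is true.
  3. {p4, p6, ¬p5} — p4 is true.
  4. {p4, p5} — p4 is true.
  5. {p7, p8} — p8 is true.
  6. {p8, ¬p1, p3} — p8 is true.
  7. {p5, ¬p7} — p5 is true.
  8. {p7, ¬p6, p9} — ¬p6 is true.
  9. {p3, ¬p5, ¬p4} — p3 is true.
  10. {¬p1, ¬p3, ¬p2} — ¬p2 is true.
  11. {p4, p3} — p3 is true.
  12. {p1, ¬p2} — p1 is true.
  13. {p6, p8} — p8 is true.
  14. {¬p7, p8} — p8 is true.
  15. {p6, ¬p2, p3} — p3 is true.
  16. {p8, ¬p3, ¬p1} — p8 is true.
  17. {p6, ¬p4, ¬p2} — ¬p2 is true.
  18. {p5, p2} — p5 is true.
  19. {¬p9, p8} — p8 is true.
  20. {¬p4, ¬p5, p7} — p7 is true.
  21. {¬p8, ¬p6, p2} — ¬p6 is true.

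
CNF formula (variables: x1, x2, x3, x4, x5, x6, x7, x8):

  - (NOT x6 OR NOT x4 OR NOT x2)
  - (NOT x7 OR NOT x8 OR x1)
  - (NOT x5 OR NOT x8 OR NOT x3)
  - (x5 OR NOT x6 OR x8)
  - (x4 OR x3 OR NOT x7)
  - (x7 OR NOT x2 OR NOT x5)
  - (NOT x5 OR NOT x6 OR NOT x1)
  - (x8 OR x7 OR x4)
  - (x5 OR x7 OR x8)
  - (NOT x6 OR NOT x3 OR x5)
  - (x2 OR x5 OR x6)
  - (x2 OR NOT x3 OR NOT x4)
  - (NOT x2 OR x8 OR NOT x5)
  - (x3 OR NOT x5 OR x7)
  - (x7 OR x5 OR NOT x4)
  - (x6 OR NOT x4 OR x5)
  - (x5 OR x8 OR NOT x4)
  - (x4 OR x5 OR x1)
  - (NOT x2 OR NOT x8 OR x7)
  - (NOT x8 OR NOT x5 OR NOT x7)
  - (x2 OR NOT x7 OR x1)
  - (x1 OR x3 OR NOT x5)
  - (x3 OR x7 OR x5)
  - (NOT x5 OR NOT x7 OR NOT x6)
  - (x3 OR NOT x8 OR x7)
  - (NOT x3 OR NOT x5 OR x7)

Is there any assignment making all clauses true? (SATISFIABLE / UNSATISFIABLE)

Branch on x1: take x1 = True.
Branch on x2: take x2 = True.
For the remaining variables, x3 = True, x4 = False, x5 = False, x6 = False, x7 = True, x8 = True works.
So x1 = T, x2 = T, x3 = T, x4 = F, x5 = F, x6 = F, x7 = T, x8 = T is a satisfying assignment.

SATISFIABLE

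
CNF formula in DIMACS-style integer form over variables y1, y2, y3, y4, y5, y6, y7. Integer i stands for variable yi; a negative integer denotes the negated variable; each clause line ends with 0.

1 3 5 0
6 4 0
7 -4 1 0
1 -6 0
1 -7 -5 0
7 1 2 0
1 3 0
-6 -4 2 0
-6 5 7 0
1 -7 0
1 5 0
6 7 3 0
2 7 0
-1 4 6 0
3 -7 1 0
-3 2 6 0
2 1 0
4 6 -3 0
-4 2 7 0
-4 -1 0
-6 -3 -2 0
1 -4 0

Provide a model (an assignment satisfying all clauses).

y1 = True, y2 = False, y3 = True, y4 = False, y5 = True, y6 = True, y7 = True

Check each clause:
  1. (y5 \/ y3 \/ y1) — y1 is true.
  2. (y6 \/ y4) — y6 is true.
  3. (y1 \/ ~y4 \/ y7) — y1 is true.
  4. (y1 \/ ~y6) — y1 is true.
  5. (~y5 \/ y1 \/ ~y7) — y1 is true.
  6. (y2 \/ y7 \/ y1) — y1 is true.
  7. (y3 \/ y1) — y1 is true.
  8. (~y6 \/ y2 \/ ~y4) — ~y4 is true.
  9. (y7 \/ ~y6 \/ y5) — y5 is true.
  10. (y1 \/ ~y7) — y1 is true.
  11. (y5 \/ y1) — y1 is true.
  12. (y7 \/ y3 \/ y6) — y3 is true.
  13. (y2 \/ y7) — y7 is true.
  14. (y6 \/ y4 \/ ~y1) — y6 is true.
  15. (y3 \/ ~y7 \/ y1) — y3 is true.
  16. (~y3 \/ y6 \/ y2) — y6 is true.
  17. (y2 \/ y1) — y1 is true.
  18. (y4 \/ y6 \/ ~y3) — y6 is true.
  19. (y2 \/ y7 \/ ~y4) — ~y4 is true.
  20. (~y4 \/ ~y1) — ~y4 is true.
  21. (~y2 \/ ~y6 \/ ~y3) — ~y2 is true.
  22. (~y4 \/ y1) — y1 is true.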